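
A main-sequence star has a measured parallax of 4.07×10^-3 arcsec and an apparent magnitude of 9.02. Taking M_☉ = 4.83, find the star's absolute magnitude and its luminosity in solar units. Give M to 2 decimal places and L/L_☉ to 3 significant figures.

M ≈ 2.07; L/L_☉ ≈ 12.7

d = 1/p = 1/4.07×10^-3″ = 245.7 pc
M = m − 5 log₁₀ d + 5 = 9.02 − 5·2.3904 + 5 = 2.068
M − M_☉ = 2.068 − 4.83 = -2.762
L/L_☉ = 10^(−0.4 × -2.762) = 12.73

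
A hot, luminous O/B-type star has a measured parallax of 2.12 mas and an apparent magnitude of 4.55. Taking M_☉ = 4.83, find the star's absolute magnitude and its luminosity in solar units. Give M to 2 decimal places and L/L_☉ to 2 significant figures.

d = 1/p = 1000/2.12 mas = 471.7 pc
M = m − 5 log₁₀ d + 5 = 4.55 − 5·2.6737 + 5 = -3.818
M − M_☉ = -3.818 − 4.83 = -8.648
L/L_☉ = 10^(−0.4 × -8.648) = 2880

M ≈ -3.82; L/L_☉ ≈ 2900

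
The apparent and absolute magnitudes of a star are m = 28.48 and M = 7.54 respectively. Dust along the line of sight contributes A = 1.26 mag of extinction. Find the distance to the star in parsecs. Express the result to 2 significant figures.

m − M = 5 log₁₀(d/10 pc) + A  ⇒  28.48 − (7.54) − 1.26 = 5 log₁₀(d/10)
19.680 = 5 log₁₀(d/10)
log₁₀ d = (m − M − A)/5 + 1 = 4.9360
d = 10^4.9360 = 86300 pc

d ≈ 86000 pc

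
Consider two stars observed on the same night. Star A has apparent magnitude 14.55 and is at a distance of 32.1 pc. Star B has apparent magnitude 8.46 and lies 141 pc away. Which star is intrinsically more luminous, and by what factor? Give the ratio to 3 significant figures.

Star A: M = m − 5 log₁₀ d + 5 = 14.55 − 5·1.5065 + 5 = 12.017
Star B: M = m − 5 log₁₀ d + 5 = 8.46 − 5·2.1492 + 5 = 2.714
ΔM = M_A − M_B = 12.017 − (2.714) = 9.304; smaller M is more luminous → Star B.
L ratio = 10^(0.4 |ΔM|) = 10^3.721 = 5265

Star B is more luminous, by a factor of 5270.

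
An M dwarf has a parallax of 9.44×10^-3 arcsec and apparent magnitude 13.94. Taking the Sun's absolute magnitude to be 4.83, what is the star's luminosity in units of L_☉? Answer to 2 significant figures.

d = 1/p = 1/9.44×10^-3″ = 105.9 pc
M = m − 5 log₁₀ d + 5 = 13.94 − 5·2.0250 + 5 = 8.815
M − M_☉ = 8.815 − 4.83 = 3.985
L/L_☉ = 10^(−0.4 × 3.985) = 0.02547

L/L_☉ ≈ 0.025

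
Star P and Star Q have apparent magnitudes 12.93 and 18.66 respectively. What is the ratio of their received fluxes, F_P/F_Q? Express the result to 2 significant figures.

F_P/F_Q ≈ 200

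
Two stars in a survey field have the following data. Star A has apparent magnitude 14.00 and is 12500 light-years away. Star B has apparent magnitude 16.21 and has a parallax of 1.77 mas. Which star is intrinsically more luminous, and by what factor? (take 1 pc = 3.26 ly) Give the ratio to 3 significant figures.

Star A is more luminous, by a factor of 353.

Star A: d = 12500 ly / 3.26 = 3834 pc
Star A: M = m − 5 log₁₀ d + 5 = 14.00 − 5·3.5837 + 5 = 1.082
Star B: p = 1.77 mas = 1.77×10^-3″ → d = 1/p = 565.0 pc
Star B: M = m − 5 log₁₀ d + 5 = 16.21 − 5·2.7520 + 5 = 7.450
ΔM = M_A − M_B = 1.082 − (7.450) = -6.368; smaller M is more luminous → Star A.
L ratio = 10^(0.4 |ΔM|) = 10^2.547 = 352.6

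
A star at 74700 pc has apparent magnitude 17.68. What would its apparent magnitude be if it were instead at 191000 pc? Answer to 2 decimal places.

Flux ∝ 1/d², so Δm = 5 log₁₀(d₂/d₁) = 5 log₁₀(191000/74700) = 2.039
m₂ = m₁ + Δm = 17.68 + (2.039) = 19.719

m ≈ 19.72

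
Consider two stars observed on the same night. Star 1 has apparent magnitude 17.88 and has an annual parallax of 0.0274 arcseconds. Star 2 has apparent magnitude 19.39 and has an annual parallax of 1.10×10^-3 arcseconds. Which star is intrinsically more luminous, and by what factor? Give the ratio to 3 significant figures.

Star 2 is more luminous, by a factor of 154.

Star 1: d = 1/p = 1/0.0274″ = 36.50 pc
Star 1: M = m − 5 log₁₀ d + 5 = 17.88 − 5·1.5622 + 5 = 15.069
Star 2: d = 1/p = 1/1.10×10^-3″ = 909.1 pc
Star 2: M = m − 5 log₁₀ d + 5 = 19.39 − 5·2.9586 + 5 = 9.597
ΔM = M_1 − M_2 = 15.069 − (9.597) = 5.472; smaller M is more luminous → Star 2.
L ratio = 10^(0.4 |ΔM|) = 10^2.189 = 154.4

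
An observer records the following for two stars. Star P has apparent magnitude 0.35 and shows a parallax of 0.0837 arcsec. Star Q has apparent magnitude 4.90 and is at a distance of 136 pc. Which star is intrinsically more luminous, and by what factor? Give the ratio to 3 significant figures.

Star P: d = 1/p = 1/0.0837″ = 11.95 pc
Star P: M = m − 5 log₁₀ d + 5 = 0.35 − 5·1.0773 + 5 = -0.036
Star Q: M = m − 5 log₁₀ d + 5 = 4.90 − 5·2.1335 + 5 = -0.768
ΔM = M_P − M_Q = -0.036 − (-0.768) = 0.731; smaller M is more luminous → Star Q.
L ratio = 10^(0.4 |ΔM|) = 10^0.293 = 1.961

Star Q is more luminous, by a factor of 1.96.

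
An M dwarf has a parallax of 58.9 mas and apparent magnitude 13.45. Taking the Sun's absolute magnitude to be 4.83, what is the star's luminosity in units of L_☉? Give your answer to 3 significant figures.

L/L_☉ ≈ 1.03×10^-3

d = 1/p = 1000/58.9 mas = 16.98 pc
M = m − 5 log₁₀ d + 5 = 13.45 − 5·1.2299 + 5 = 12.301
M − M_☉ = 12.301 − 4.83 = 7.471
L/L_☉ = 10^(−0.4 × 7.471) = 1.027×10^-3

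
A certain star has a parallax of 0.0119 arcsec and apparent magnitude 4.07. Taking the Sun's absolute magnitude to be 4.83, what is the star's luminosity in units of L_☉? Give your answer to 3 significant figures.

d = 1/p = 1/0.0119″ = 84.03 pc
M = m − 5 log₁₀ d + 5 = 4.07 − 5·1.9245 + 5 = -0.552
M − M_☉ = -0.552 − 4.83 = -5.382
L/L_☉ = 10^(−0.4 × -5.382) = 142.2

L/L_☉ ≈ 142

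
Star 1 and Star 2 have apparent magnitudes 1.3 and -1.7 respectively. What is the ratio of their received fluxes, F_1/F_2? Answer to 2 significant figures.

F_1/F_2 ≈ 0.063

Δm = 1.3 − (-1.7) = 3.0
Flux ratio = 10^(−0.4 Δm) = 10^(−0.4 × 3.0) = 10^-1.200 = 0.06310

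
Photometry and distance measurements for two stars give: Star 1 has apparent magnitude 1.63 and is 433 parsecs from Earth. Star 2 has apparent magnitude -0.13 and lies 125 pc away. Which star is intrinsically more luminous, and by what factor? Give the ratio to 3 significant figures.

Star 1: M = m − 5 log₁₀ d + 5 = 1.63 − 5·2.6365 + 5 = -6.552
Star 2: M = m − 5 log₁₀ d + 5 = -0.13 − 5·2.0969 + 5 = -5.615
ΔM = M_1 − M_2 = -6.552 − (-5.615) = -0.938; smaller M is more luminous → Star 1.
L ratio = 10^(0.4 |ΔM|) = 10^0.375 = 2.372

Star 1 is more luminous, by a factor of 2.37.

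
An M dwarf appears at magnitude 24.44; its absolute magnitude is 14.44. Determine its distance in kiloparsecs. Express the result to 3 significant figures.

d ≈ 1.00 kpc

μ = m − M = 10.000
m − M = 5 log₁₀ d − 5
log₁₀ d = (m − M)/5 + 1 = 3.0000
d = 10^3.0000 = 1000 pc
= 1.000 kpc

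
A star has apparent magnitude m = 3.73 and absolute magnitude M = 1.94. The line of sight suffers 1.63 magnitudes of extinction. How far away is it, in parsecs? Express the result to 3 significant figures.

d ≈ 10.8 pc

m − M = 5 log₁₀(d/10 pc) + A  ⇒  3.73 − (1.94) − 1.63 = 5 log₁₀(d/10)
0.160 = 5 log₁₀(d/10)
log₁₀ d = (m − M − A)/5 + 1 = 1.0320
d = 10^1.0320 = 10.76 pc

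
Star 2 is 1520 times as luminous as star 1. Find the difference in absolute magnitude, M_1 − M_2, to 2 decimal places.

M_1 − M_2 ≈ 7.95

Pogson: ΔM = −2.5 log₁₀(ratio) = −2.5 log₁₀(1520) = −2.5 × 3.1818 = -7.955
Star 2 is brighter so has the smaller magnitude: M_1 − M_2 is positive.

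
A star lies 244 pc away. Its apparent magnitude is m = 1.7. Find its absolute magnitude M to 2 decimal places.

M ≈ -5.24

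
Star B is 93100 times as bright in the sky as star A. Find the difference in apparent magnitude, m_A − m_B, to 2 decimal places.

m_A − m_B ≈ 12.42

Pogson: Δm = −2.5 log₁₀(ratio) = −2.5 log₁₀(93100) = −2.5 × 4.9689 = -12.422
Star B is brighter so has the smaller magnitude: m_A − m_B is positive.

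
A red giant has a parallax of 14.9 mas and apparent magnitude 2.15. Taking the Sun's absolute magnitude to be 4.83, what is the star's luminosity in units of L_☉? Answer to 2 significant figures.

L/L_☉ ≈ 530

d = 1/p = 1000/14.9 mas = 67.11 pc
M = m − 5 log₁₀ d + 5 = 2.15 − 5·1.8268 + 5 = -1.984
M − M_☉ = -1.984 − 4.83 = -6.814
L/L_☉ = 10^(−0.4 × -6.814) = 531.7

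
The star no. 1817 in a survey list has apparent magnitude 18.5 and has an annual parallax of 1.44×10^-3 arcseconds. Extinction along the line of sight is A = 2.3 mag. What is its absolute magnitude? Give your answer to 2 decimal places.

M ≈ 6.99

d = 1/p = 1/1.44×10^-3″ = 694.4 pc
5 log₁₀(d/10 pc) = 5 log₁₀(694.4) − 5 = 9.208
M = m − 5 log₁₀(d/10) − A = 18.5 − 9.208 − 2.3 = 6.992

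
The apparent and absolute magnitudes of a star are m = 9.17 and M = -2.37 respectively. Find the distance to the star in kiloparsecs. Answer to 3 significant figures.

d ≈ 2.03 kpc

μ = m − M = 11.540
m − M = 5 log₁₀ d − 5
log₁₀ d = (m − M)/5 + 1 = 3.3080
d = 10^3.3080 = 2032 pc
= 2.032 kpc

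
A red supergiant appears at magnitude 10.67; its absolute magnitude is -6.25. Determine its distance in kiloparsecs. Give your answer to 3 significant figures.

μ = m − M = 16.920
m − M = 5 log₁₀ d − 5
log₁₀ d = (m − M)/5 + 1 = 4.3840
d = 10^4.3840 = 24210 pc
= 24.21 kpc

d ≈ 24.2 kpc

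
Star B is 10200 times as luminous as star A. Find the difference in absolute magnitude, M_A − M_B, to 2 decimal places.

Pogson: ΔM = −2.5 log₁₀(ratio) = −2.5 log₁₀(10200) = −2.5 × 4.0086 = -10.022
Star B is brighter so has the smaller magnitude: M_A − M_B is positive.

M_A − M_B ≈ 10.02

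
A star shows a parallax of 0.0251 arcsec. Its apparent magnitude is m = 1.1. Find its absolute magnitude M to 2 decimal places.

M ≈ -1.90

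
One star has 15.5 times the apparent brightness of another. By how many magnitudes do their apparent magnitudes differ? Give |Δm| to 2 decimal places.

Pogson: Δm = −2.5 log₁₀(ratio) = −2.5 log₁₀(15.5) = −2.5 × 1.1903 = -2.976

|Δm| ≈ 2.98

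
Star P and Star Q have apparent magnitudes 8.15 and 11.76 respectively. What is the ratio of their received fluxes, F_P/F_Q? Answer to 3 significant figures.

Magnitude difference = -3.61
Flux ratio = 10^(−0.4 Δm) = 10^(−0.4 × -3.61) = 10^1.444 = 27.80

F_P/F_Q ≈ 27.8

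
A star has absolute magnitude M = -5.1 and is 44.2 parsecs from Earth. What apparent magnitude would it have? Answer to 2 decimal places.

m ≈ -1.87

m = M + 5 log₁₀ d − 5 = -5.1 + 5·1.6454 − 5 = -1.873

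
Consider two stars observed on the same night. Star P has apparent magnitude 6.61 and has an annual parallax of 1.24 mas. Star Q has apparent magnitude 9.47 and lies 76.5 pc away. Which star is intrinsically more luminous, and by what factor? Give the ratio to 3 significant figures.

Star P: p = 1.24 mas = 1.24×10^-3″ → d = 1/p = 806.5 pc
Star P: M = m − 5 log₁₀ d + 5 = 6.61 − 5·2.9066 + 5 = -2.923
Star Q: M = m − 5 log₁₀ d + 5 = 9.47 − 5·1.8837 + 5 = 5.052
ΔM = M_P − M_Q = -2.923 − (5.052) = -7.975; smaller M is more luminous → Star P.
L ratio = 10^(0.4 |ΔM|) = 10^3.190 = 1548

Star P is more luminous, by a factor of 1550.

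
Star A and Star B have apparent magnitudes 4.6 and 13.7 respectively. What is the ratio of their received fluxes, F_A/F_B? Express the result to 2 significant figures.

Δm = 4.6 − (13.7) = -9.1
Flux ratio = 10^(−0.4 Δm) = 10^(−0.4 × -9.1) = 10^3.640 = 4365

F_A/F_B ≈ 4400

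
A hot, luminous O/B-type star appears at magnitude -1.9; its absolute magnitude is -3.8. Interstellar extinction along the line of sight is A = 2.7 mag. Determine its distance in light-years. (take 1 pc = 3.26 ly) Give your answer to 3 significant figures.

m − M = 5 log₁₀(d/10 pc) + A  ⇒  -1.9 − (-3.8) − 2.7 = 5 log₁₀(d/10)
-0.800 = 5 log₁₀(d/10)
log₁₀ d = (m − M − A)/5 + 1 = 0.8400
d = 10^0.8400 = 6.918 pc
= 22.55 ly

d ≈ 22.6 ly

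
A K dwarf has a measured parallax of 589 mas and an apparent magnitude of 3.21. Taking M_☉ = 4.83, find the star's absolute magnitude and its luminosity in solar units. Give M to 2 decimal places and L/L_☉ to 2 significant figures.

M ≈ 7.06; L/L_☉ ≈ 0.13

d = 1/p = 1000/589 mas = 1.698 pc
M = m − 5 log₁₀ d + 5 = 3.21 − 5·0.2299 + 5 = 7.061
M − M_☉ = 7.061 − 4.83 = 2.231
L/L_☉ = 10^(−0.4 × 2.231) = 0.1282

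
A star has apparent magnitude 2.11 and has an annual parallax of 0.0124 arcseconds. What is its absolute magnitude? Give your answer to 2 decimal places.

M ≈ -2.42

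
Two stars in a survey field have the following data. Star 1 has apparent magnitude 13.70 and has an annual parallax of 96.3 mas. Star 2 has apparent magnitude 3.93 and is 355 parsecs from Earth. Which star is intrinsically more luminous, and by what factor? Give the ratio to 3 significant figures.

Star 2 is more luminous, by a factor of 9.46×10^6.

Star 1: p = 96.3 mas = 0.0963″ → d = 1/p = 10.38 pc
Star 1: M = m − 5 log₁₀ d + 5 = 13.70 − 5·1.0164 + 5 = 13.618
Star 2: M = m − 5 log₁₀ d + 5 = 3.93 − 5·2.5502 + 5 = -3.821
ΔM = M_1 − M_2 = 13.618 − (-3.821) = 17.439; smaller M is more luminous → Star 2.
L ratio = 10^(0.4 |ΔM|) = 10^6.976 = 9.456×10^6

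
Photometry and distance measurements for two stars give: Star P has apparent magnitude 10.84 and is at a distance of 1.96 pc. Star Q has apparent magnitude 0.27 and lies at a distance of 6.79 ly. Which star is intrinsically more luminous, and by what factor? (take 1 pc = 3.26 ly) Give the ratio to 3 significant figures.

Star Q is more luminous, by a factor of 19100.

Star P: M = m − 5 log₁₀ d + 5 = 10.84 − 5·0.2923 + 5 = 14.379
Star Q: d = 6.79 ly / 3.26 = 2.083 pc
Star Q: M = m − 5 log₁₀ d + 5 = 0.27 − 5·0.3187 + 5 = 3.677
ΔM = M_P − M_Q = 14.379 − (3.677) = 10.702; smaller M is more luminous → Star Q.
L ratio = 10^(0.4 |ΔM|) = 10^4.281 = 19090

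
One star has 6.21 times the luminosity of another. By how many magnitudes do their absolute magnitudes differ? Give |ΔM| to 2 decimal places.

Pogson: ΔM = −2.5 log₁₀(ratio) = −2.5 log₁₀(6.21) = −2.5 × 0.7931 = -1.983

|ΔM| ≈ 1.98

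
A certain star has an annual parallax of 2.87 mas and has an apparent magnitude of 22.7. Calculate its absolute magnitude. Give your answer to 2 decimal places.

M ≈ 14.99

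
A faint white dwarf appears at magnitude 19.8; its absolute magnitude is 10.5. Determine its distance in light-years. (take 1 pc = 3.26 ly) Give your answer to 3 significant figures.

Distance modulus: m − M = 19.8 − (10.5) = 9.300
m − M = 5 log₁₀ d − 5
log₁₀ d = (m − M)/5 + 1 = 2.8600
d = 10^2.8600 = 724.4 pc
= 2362 ly

d ≈ 2360 ly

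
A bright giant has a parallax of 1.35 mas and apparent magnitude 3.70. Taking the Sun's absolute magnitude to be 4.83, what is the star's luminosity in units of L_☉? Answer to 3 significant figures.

L/L_☉ ≈ 15500

d = 1/p = 1000/1.35 mas = 740.7 pc
M = m − 5 log₁₀ d + 5 = 3.70 − 5·2.8697 + 5 = -5.648
M − M_☉ = -5.648 − 4.83 = -10.478
L/L_☉ = 10^(−0.4 × -10.478) = 15540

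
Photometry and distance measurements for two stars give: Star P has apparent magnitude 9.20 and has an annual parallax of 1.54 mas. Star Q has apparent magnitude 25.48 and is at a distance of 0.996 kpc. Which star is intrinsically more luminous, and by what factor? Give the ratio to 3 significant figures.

Star P: p = 1.54 mas = 1.54×10^-3″ → d = 1/p = 649.4 pc
Star P: M = m − 5 log₁₀ d + 5 = 9.20 − 5·2.8125 + 5 = 0.138
Star Q: d = 0.996 kpc = 996.0 pc
Star Q: M = m − 5 log₁₀ d + 5 = 25.48 − 5·2.9983 + 5 = 15.489
ΔM = M_P − M_Q = 0.138 − (15.489) = -15.351; smaller M is more luminous → Star P.
L ratio = 10^(0.4 |ΔM|) = 10^6.140 = 1.382×10^6

Star P is more luminous, by a factor of 1.38×10^6.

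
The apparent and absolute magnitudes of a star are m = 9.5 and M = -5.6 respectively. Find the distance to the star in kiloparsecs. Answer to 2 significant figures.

d ≈ 10 kpc

μ = m − M = 15.100
m − M = 5 log₁₀ d − 5
log₁₀ d = (m − M)/5 + 1 = 4.0200
d = 10^4.0200 = 10470 pc
= 10.47 kpc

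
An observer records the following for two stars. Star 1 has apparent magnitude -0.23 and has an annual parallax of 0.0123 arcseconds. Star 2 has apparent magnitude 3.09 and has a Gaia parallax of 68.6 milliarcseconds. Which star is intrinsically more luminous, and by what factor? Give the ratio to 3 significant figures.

Star 1: d = 1/p = 1/0.0123″ = 81.30 pc
Star 1: M = m − 5 log₁₀ d + 5 = -0.23 − 5·1.9101 + 5 = -4.780
Star 2: p = 68.6 mas = 0.0686″ → d = 1/p = 14.58 pc
Star 2: M = m − 5 log₁₀ d + 5 = 3.09 − 5·1.1637 + 5 = 2.272
ΔM = M_1 − M_2 = -4.780 − (2.272) = -7.052; smaller M is more luminous → Star 1.
L ratio = 10^(0.4 |ΔM|) = 10^2.821 = 662.0

Star 1 is more luminous, by a factor of 662.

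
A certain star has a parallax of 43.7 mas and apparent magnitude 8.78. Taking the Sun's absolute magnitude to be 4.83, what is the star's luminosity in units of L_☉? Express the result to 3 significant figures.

L/L_☉ ≈ 0.138

d = 1/p = 1000/43.7 mas = 22.88 pc
M = m − 5 log₁₀ d + 5 = 8.78 − 5·1.3595 + 5 = 6.982
M − M_☉ = 6.982 − 4.83 = 2.152
L/L_☉ = 10^(−0.4 × 2.152) = 0.1377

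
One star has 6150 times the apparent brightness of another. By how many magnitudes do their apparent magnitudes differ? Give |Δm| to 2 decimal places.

Pogson: Δm = −2.5 log₁₀(ratio) = −2.5 log₁₀(6150) = −2.5 × 3.7889 = -9.472

|Δm| ≈ 9.47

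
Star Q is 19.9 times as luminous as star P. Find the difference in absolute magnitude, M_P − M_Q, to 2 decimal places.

M_P − M_Q ≈ 3.25

Pogson: ΔM = −2.5 log₁₀(ratio) = −2.5 log₁₀(19.9) = −2.5 × 1.2989 = -3.247
Star Q is brighter so has the smaller magnitude: M_P − M_Q is positive.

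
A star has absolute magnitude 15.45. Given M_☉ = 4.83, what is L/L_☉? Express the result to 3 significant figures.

M − M_☉ = 15.45 − 4.83 = 10.620
L/L_☉ = 10^(−0.4 (M − M_☉)) = 10^-4.248 = 5.649×10^-5

L/L_☉ ≈ 5.65×10^-5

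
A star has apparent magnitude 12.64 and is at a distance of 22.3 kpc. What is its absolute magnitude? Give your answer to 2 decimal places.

M ≈ -4.10

d = 22.3 kpc = 22300 pc
5 log₁₀(d/10 pc) = 5 log₁₀(22300) − 5 = 16.742
M = m − 5 log₁₀(d/10) = 12.64 − 16.742 = -4.102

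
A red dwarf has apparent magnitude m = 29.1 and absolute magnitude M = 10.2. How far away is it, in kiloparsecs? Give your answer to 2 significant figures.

d ≈ 60 kpc

μ = m − M = 18.900
m − M = 5 log₁₀ d − 5
log₁₀ d = (m − M)/5 + 1 = 4.7800
d = 10^4.7800 = 60260 pc
= 60.26 kpc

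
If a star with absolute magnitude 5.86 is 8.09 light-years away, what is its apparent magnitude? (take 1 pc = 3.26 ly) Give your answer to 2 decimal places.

d = 8.09 ly / 3.26 = 2.482 pc
m = M + 5 log₁₀ d − 5 = 5.86 + 5·0.3947 − 5 = 2.834

m ≈ 2.83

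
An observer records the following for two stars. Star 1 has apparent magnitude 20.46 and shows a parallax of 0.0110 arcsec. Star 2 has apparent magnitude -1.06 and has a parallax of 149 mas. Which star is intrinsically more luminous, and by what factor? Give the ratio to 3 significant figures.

Star 1: d = 1/p = 1/0.0110″ = 90.91 pc
Star 1: M = m − 5 log₁₀ d + 5 = 20.46 − 5·1.9586 + 5 = 15.667
Star 2: p = 149 mas = 0.149″ → d = 1/p = 6.711 pc
Star 2: M = m − 5 log₁₀ d + 5 = -1.06 − 5·0.8268 + 5 = -0.194
ΔM = M_1 − M_2 = 15.667 − (-0.194) = 15.861; smaller M is more luminous → Star 2.
L ratio = 10^(0.4 |ΔM|) = 10^6.344 = 2.210×10^6

Star 2 is more luminous, by a factor of 2.21×10^6.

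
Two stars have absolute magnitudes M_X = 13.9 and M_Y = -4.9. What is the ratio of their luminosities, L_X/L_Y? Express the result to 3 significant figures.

L_X/L_Y ≈ 3.02×10^-8

ΔM = M_X − M_Y = 18.8
L_X/L_Y = 10^(−0.4 ΔM) = 10^-7.520 = 3.020×10^-8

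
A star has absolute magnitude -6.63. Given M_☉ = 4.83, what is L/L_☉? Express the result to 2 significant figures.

M − M_☉ = -6.63 − 4.83 = -11.460
L/L_☉ = 10^(−0.4 (M − M_☉)) = 10^4.584 = 38370

L/L_☉ ≈ 38000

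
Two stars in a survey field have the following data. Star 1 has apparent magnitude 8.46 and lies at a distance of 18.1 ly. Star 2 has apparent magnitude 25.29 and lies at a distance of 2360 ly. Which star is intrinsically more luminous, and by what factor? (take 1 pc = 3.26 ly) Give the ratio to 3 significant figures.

Star 1: d = 18.1 ly / 3.26 = 5.552 pc
Star 1: M = m − 5 log₁₀ d + 5 = 8.46 − 5·0.7445 + 5 = 9.738
Star 2: d = 2360 ly / 3.26 = 723.9 pc
Star 2: M = m − 5 log₁₀ d + 5 = 25.29 − 5·2.8597 + 5 = 15.992
ΔM = M_1 − M_2 = 9.738 − (15.992) = -6.254; smaller M is more luminous → Star 1.
L ratio = 10^(0.4 |ΔM|) = 10^2.502 = 317.3

Star 1 is more luminous, by a factor of 317.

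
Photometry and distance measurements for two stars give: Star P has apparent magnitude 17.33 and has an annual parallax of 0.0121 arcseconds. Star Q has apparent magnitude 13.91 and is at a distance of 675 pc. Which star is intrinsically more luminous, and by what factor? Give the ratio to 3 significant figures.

Star P: d = 1/p = 1/0.0121″ = 82.64 pc
Star P: M = m − 5 log₁₀ d + 5 = 17.33 − 5·1.9172 + 5 = 12.744
Star Q: M = m − 5 log₁₀ d + 5 = 13.91 − 5·2.8293 + 5 = 4.763
ΔM = M_P − M_Q = 12.744 − (4.763) = 7.980; smaller M is more luminous → Star Q.
L ratio = 10^(0.4 |ΔM|) = 10^3.192 = 1557

Star Q is more luminous, by a factor of 1560.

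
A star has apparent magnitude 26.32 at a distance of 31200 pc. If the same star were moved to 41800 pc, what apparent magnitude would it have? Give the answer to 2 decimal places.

m ≈ 26.96

Flux ∝ 1/d², so Δm = 5 log₁₀(d₂/d₁) = 5 log₁₀(41800/31200) = 0.635
m₂ = m₁ + Δm = 26.32 + (0.635) = 26.955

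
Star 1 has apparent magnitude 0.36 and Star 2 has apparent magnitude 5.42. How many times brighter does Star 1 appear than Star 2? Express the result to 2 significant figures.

Magnitude difference = -5.06
Flux ratio = 10^(−0.4 Δm) = 10^(−0.4 × -5.06) = 10^2.024 = 105.7

110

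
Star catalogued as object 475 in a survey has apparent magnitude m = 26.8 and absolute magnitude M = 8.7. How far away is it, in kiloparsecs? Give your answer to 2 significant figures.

d ≈ 42 kpc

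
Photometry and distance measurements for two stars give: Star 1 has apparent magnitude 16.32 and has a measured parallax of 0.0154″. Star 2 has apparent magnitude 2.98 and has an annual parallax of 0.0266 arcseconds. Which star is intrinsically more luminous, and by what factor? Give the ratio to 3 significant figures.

Star 2 is more luminous, by a factor of 72700.

Star 1: d = 1/p = 1/0.0154″ = 64.94 pc
Star 1: M = m − 5 log₁₀ d + 5 = 16.32 − 5·1.8125 + 5 = 12.258
Star 2: d = 1/p = 1/0.0266″ = 37.59 pc
Star 2: M = m − 5 log₁₀ d + 5 = 2.98 − 5·1.5751 + 5 = 0.104
ΔM = M_1 − M_2 = 12.258 − (0.104) = 12.153; smaller M is more luminous → Star 2.
L ratio = 10^(0.4 |ΔM|) = 10^4.861 = 72660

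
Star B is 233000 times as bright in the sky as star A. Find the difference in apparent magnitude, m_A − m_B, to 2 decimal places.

Pogson: Δm = −2.5 log₁₀(ratio) = −2.5 log₁₀(233000) = −2.5 × 5.3674 = -13.418
Star B is brighter so has the smaller magnitude: m_A − m_B is positive.

m_A − m_B ≈ 13.42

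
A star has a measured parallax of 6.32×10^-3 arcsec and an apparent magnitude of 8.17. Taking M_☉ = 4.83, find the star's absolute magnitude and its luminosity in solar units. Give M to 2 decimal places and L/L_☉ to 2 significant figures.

d = 1/p = 1/6.32×10^-3″ = 158.2 pc
M = m − 5 log₁₀ d + 5 = 8.17 − 5·2.1993 + 5 = 2.174
M − M_☉ = 2.174 − 4.83 = -2.656
L/L_☉ = 10^(−0.4 × -2.656) = 11.55

M ≈ 2.17; L/L_☉ ≈ 12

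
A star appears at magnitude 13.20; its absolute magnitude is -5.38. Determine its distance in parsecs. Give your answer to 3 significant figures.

Distance modulus: m − M = 13.20 − (-5.38) = 18.580
m − M = 5 log₁₀ d − 5
log₁₀ d = (m − M)/5 + 1 = 4.7160
d = 10^4.7160 = 52000 pc

d ≈ 52000 pc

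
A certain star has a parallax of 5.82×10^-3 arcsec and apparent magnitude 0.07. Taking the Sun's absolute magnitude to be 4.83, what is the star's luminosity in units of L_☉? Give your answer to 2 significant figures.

L/L_☉ ≈ 24000

d = 1/p = 1/5.82×10^-3″ = 171.8 pc
M = m − 5 log₁₀ d + 5 = 0.07 − 5·2.2351 + 5 = -6.105
M − M_☉ = -6.105 − 4.83 = -10.935
L/L_☉ = 10^(−0.4 × -10.935) = 23670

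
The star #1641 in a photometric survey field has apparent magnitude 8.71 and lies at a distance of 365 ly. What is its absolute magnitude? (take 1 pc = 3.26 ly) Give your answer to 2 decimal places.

M ≈ 3.46

d = 365 ly / 3.26 = 112.0 pc
5 log₁₀(d/10 pc) = 5 log₁₀(112.0) − 5 = 5.245
M = m − 5 log₁₀(d/10) = 8.71 − 5.245 = 3.465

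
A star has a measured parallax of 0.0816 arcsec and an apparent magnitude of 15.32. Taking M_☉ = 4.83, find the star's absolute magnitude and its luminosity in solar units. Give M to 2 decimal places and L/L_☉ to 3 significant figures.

M ≈ 14.88; L/L_☉ ≈ 9.56×10^-5

d = 1/p = 1/0.0816″ = 12.25 pc
M = m − 5 log₁₀ d + 5 = 15.32 − 5·1.0883 + 5 = 14.878
M − M_☉ = 14.878 − 4.83 = 10.048
L/L_☉ = 10^(−0.4 × 10.048) = 9.564×10^-5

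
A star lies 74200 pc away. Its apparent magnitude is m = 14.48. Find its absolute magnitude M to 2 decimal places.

5 log₁₀(d/10 pc) = 5 log₁₀(74200) − 5 = 19.352
M = m − 5 log₁₀(d/10) = 14.48 − 19.352 = -4.872

M ≈ -4.87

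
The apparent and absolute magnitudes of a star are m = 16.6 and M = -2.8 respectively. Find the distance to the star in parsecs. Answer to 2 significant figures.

d ≈ 76000 pc

Distance modulus: m − M = 16.6 − (-2.8) = 19.400
m − M = 5 log₁₀ d − 5
log₁₀ d = (m − M)/5 + 1 = 4.8800
d = 10^4.8800 = 75860 pc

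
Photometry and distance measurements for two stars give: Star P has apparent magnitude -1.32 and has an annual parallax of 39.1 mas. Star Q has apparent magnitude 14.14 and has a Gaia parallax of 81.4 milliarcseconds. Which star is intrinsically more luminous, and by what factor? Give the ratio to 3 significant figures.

Star P: p = 39.1 mas = 0.0391″ → d = 1/p = 25.58 pc
Star P: M = m − 5 log₁₀ d + 5 = -1.32 − 5·1.4078 + 5 = -3.359
Star Q: p = 81.4 mas = 0.0814″ → d = 1/p = 12.29 pc
Star Q: M = m − 5 log₁₀ d + 5 = 14.14 − 5·1.0894 + 5 = 13.693
ΔM = M_P − M_Q = -3.359 − (13.693) = -17.052; smaller M is more luminous → Star P.
L ratio = 10^(0.4 |ΔM|) = 10^6.821 = 6.621×10^6

Star P is more luminous, by a factor of 6.62×10^6.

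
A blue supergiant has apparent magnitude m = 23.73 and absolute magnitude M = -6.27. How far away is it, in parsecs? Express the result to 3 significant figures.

μ = m − M = 30.000
m − M = 5 log₁₀ d − 5
log₁₀ d = (m − M)/5 + 1 = 7.0000
d = 10^7.0000 = 1.000×10^7 pc

d ≈ 1.00×10^7 pc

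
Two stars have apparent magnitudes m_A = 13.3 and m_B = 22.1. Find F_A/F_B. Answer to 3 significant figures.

Magnitude difference = -8.8
Flux ratio = 10^(−0.4 Δm) = 10^(−0.4 × -8.8) = 10^3.520 = 3311

F_A/F_B ≈ 3310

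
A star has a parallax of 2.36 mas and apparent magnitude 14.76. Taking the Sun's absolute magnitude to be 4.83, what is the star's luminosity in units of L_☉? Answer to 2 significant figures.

d = 1/p = 1000/2.36 mas = 423.7 pc
M = m − 5 log₁₀ d + 5 = 14.76 − 5·2.6271 + 5 = 6.625
M − M_☉ = 6.625 − 4.83 = 1.795
L/L_☉ = 10^(−0.4 × 1.795) = 0.1915

L/L_☉ ≈ 0.19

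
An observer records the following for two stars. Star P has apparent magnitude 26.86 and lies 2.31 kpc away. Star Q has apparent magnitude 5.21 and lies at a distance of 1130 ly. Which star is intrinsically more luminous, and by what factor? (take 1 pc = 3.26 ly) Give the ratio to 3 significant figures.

Star P: d = 2.31 kpc = 2310 pc
Star P: M = m − 5 log₁₀ d + 5 = 26.86 − 5·3.3636 + 5 = 15.042
Star Q: d = 1130 ly / 3.26 = 346.6 pc
Star Q: M = m − 5 log₁₀ d + 5 = 5.21 − 5·2.5399 + 5 = -2.489
ΔM = M_P − M_Q = 15.042 − (-2.489) = 17.531; smaller M is more luminous → Star Q.
L ratio = 10^(0.4 |ΔM|) = 10^7.012 = 1.029×10^7

Star Q is more luminous, by a factor of 1.03×10^7.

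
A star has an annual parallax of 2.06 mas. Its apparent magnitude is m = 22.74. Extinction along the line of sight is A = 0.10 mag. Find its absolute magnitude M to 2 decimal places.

p = 2.06 mas = 2.06×10^-3″ → d = 1/p = 485.4 pc
5 log₁₀(d/10 pc) = 5 log₁₀(485.4) − 5 = 8.431
M = m − 5 log₁₀(d/10) − A = 22.74 − 8.431 − 0.10 = 14.209

M ≈ 14.21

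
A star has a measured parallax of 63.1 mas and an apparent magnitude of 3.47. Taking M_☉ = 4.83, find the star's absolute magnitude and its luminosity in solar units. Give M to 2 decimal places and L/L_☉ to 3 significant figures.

d = 1/p = 1000/63.1 mas = 15.85 pc
M = m − 5 log₁₀ d + 5 = 3.47 − 5·1.2000 + 5 = 2.470
M − M_☉ = 2.470 − 4.83 = -2.360
L/L_☉ = 10^(−0.4 × -2.360) = 8.789

M ≈ 2.47; L/L_☉ ≈ 8.79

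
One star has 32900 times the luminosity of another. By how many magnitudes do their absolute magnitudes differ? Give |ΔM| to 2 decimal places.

|ΔM| ≈ 11.29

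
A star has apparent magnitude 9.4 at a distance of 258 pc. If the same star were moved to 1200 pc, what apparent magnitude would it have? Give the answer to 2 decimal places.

m ≈ 12.74

Flux ∝ 1/d², so Δm = 5 log₁₀(d₂/d₁) = 5 log₁₀(1200/258) = 3.338
m₂ = m₁ + Δm = 9.4 + (3.338) = 12.738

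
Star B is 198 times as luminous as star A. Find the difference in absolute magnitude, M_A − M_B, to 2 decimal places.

M_A − M_B ≈ 5.74

Pogson: ΔM = −2.5 log₁₀(ratio) = −2.5 log₁₀(198) = −2.5 × 2.2967 = -5.742
Star B is brighter so has the smaller magnitude: M_A − M_B is positive.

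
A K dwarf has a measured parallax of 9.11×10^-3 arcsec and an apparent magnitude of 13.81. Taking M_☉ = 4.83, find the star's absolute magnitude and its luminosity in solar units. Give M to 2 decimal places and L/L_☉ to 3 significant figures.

M ≈ 8.61; L/L_☉ ≈ 0.0308

d = 1/p = 1/9.11×10^-3″ = 109.8 pc
M = m − 5 log₁₀ d + 5 = 13.81 − 5·2.0405 + 5 = 8.608
M − M_☉ = 8.608 − 4.83 = 3.778
L/L_☉ = 10^(−0.4 × 3.778) = 0.03083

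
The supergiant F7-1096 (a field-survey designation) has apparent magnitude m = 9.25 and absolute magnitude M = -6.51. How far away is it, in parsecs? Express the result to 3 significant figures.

d ≈ 14200 pc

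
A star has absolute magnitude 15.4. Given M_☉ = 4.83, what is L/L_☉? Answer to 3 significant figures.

L/L_☉ ≈ 5.92×10^-5

M − M_☉ = 15.4 − 4.83 = 10.570
L/L_☉ = 10^(−0.4 (M − M_☉)) = 10^-4.228 = 5.916×10^-5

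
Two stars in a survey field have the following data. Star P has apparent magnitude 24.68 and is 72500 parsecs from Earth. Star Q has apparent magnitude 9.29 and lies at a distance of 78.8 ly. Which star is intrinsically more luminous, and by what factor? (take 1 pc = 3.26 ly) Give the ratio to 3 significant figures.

Star P is more luminous, by a factor of 6.28.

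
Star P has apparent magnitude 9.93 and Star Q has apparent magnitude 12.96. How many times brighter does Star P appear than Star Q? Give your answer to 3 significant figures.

16.3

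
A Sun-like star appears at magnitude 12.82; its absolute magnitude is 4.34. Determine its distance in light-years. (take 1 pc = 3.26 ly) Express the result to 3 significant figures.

Distance modulus: m − M = 12.82 − (4.34) = 8.480
m − M = 5 log₁₀ d − 5
log₁₀ d = (m − M)/5 + 1 = 2.6960
d = 10^2.6960 = 496.6 pc
= 1619 ly

d ≈ 1620 ly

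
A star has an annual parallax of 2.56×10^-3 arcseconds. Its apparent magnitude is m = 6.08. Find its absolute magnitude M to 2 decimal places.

d = 1/p = 1/2.56×10^-3″ = 390.6 pc
5 log₁₀(d/10 pc) = 5 log₁₀(390.6) − 5 = 7.959
M = m − 5 log₁₀(d/10) = 6.08 − 7.959 = -1.879

M ≈ -1.88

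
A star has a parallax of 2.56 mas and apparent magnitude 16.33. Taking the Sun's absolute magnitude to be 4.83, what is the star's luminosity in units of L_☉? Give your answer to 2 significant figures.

d = 1/p = 1000/2.56 mas = 390.6 pc
M = m − 5 log₁₀ d + 5 = 16.33 − 5·2.5918 + 5 = 8.371
M − M_☉ = 8.371 − 4.83 = 3.541
L/L_☉ = 10^(−0.4 × 3.541) = 0.03833

L/L_☉ ≈ 0.038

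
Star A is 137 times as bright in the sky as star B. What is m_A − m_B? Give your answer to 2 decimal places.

Pogson: Δm = −2.5 log₁₀(ratio) = −2.5 log₁₀(137) = −2.5 × 2.1367 = -5.342
Star A is brighter, so it has the smaller magnitude: the difference is negative.

m_A − m_B ≈ -5.34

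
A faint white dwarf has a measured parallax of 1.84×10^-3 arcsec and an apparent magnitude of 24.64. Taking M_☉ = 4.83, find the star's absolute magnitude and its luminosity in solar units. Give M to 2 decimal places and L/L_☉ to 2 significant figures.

M ≈ 15.96; L/L_☉ ≈ 3.5×10^-5

d = 1/p = 1/1.84×10^-3″ = 543.5 pc
M = m − 5 log₁₀ d + 5 = 24.64 − 5·2.7352 + 5 = 15.964
M − M_☉ = 15.964 − 4.83 = 11.134
L/L_☉ = 10^(−0.4 × 11.134) = 3.519×10^-5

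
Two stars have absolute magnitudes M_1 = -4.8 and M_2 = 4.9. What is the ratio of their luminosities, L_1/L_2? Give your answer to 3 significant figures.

ΔM = M_1 − M_2 = -9.7
L_1/L_2 = 10^(−0.4 ΔM) = 10^3.880 = 7586

L_1/L_2 ≈ 7590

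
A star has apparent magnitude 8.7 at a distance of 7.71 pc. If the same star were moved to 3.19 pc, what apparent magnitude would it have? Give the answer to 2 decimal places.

Flux ∝ 1/d², so Δm = 5 log₁₀(d₂/d₁) = 5 log₁₀(3.19/7.71) = -1.916
m₂ = m₁ + Δm = 8.7 + (-1.916) = 6.784

m ≈ 6.78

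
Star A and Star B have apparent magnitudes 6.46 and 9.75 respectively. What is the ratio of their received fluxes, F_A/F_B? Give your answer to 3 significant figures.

Δm = 6.46 − (9.75) = -3.29
Flux ratio = 10^(−0.4 Δm) = 10^(−0.4 × -3.29) = 10^1.316 = 20.70

F_A/F_B ≈ 20.7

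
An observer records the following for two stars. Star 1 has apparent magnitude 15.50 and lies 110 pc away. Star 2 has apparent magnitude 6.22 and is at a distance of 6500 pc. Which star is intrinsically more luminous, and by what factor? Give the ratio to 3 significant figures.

Star 1: M = m − 5 log₁₀ d + 5 = 15.50 − 5·2.0414 + 5 = 10.293
Star 2: M = m − 5 log₁₀ d + 5 = 6.22 − 5·3.8129 + 5 = -7.845
ΔM = M_1 − M_2 = 10.293 − (-7.845) = 18.138; smaller M is more luminous → Star 2.
L ratio = 10^(0.4 |ΔM|) = 10^7.255 = 1.799×10^7

Star 2 is more luminous, by a factor of 1.80×10^7.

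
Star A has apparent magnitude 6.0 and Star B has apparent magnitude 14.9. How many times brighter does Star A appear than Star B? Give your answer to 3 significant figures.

3630

Δm = 6.0 − (14.9) = -8.9
Flux ratio = 10^(−0.4 Δm) = 10^(−0.4 × -8.9) = 10^3.560 = 3631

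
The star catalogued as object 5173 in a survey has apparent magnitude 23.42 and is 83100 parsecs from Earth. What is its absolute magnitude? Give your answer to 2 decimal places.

5 log₁₀(d/10 pc) = 5 log₁₀(83100) − 5 = 19.598
M = m − 5 log₁₀(d/10) = 23.42 − 19.598 = 3.822

M ≈ 3.82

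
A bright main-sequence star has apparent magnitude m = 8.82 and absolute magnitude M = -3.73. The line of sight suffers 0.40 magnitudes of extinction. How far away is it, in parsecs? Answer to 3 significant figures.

m − M = 5 log₁₀(d/10 pc) + A  ⇒  8.82 − (-3.73) − 0.40 = 5 log₁₀(d/10)
12.150 = 5 log₁₀(d/10)
log₁₀ d = (m − M − A)/5 + 1 = 3.4300
d = 10^3.4300 = 2692 pc

d ≈ 2690 pc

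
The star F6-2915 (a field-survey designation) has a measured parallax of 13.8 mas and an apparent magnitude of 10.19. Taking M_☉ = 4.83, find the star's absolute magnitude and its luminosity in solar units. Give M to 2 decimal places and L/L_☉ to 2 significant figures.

d = 1/p = 1000/13.8 mas = 72.46 pc
M = m − 5 log₁₀ d + 5 = 10.19 − 5·1.8601 + 5 = 5.889
M − M_☉ = 5.889 − 4.83 = 1.059
L/L_☉ = 10^(−0.4 × 1.059) = 0.3769

M ≈ 5.89; L/L_☉ ≈ 0.38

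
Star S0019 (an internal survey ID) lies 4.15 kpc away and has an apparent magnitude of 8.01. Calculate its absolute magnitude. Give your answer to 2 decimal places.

d = 4.15 kpc = 4150 pc
5 log₁₀(d/10 pc) = 5 log₁₀(4150) − 5 = 13.090
M = m − 5 log₁₀(d/10) = 8.01 − 13.090 = -5.080

M ≈ -5.08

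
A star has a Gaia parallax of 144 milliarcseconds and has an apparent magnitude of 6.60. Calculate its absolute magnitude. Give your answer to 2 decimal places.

M ≈ 7.39

p = 144 mas = 0.144″ → d = 1/p = 6.944 pc
5 log₁₀(d/10 pc) = 5 log₁₀(6.944) − 5 = -0.792
M = m − 5 log₁₀(d/10) = 6.60 + 0.792 = 7.392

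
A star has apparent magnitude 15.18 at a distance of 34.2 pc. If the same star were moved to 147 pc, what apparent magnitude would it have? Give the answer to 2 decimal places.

Flux ∝ 1/d², so Δm = 5 log₁₀(d₂/d₁) = 5 log₁₀(147/34.2) = 3.166
m₂ = m₁ + Δm = 15.18 + (3.166) = 18.346

m ≈ 18.35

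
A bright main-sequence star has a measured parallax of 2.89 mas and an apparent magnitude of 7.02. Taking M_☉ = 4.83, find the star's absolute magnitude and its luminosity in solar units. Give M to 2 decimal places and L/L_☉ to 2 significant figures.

M ≈ -0.68; L/L_☉ ≈ 160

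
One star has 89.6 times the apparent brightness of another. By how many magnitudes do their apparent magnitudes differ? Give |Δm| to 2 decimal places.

|Δm| ≈ 4.88

Pogson: Δm = −2.5 log₁₀(ratio) = −2.5 log₁₀(89.6) = −2.5 × 1.9523 = -4.881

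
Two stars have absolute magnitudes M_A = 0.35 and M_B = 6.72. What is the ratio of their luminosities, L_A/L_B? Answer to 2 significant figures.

L_A/L_B ≈ 350

ΔM = M_A − M_B = -6.37
L_A/L_B = 10^(−0.4 ΔM) = 10^2.548 = 353.2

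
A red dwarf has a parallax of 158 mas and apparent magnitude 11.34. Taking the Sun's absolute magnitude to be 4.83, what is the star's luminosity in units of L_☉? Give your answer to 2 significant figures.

L/L_☉ ≈ 1.0×10^-3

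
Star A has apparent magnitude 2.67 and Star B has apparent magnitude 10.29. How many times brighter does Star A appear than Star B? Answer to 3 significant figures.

Δm = 2.67 − (10.29) = -7.62
Flux ratio = 10^(−0.4 Δm) = 10^(−0.4 × -7.62) = 10^3.048 = 1117

1120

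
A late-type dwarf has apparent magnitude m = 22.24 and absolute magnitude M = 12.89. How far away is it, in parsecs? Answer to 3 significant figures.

d ≈ 741 pc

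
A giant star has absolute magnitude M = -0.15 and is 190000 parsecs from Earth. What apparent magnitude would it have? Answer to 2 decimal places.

m ≈ 21.24

m = M + 5 log₁₀ d − 5 = -0.15 + 5·5.2788 − 5 = 21.244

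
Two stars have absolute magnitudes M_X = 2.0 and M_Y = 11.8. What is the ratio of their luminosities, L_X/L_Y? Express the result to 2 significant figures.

L_X/L_Y ≈ 8300

ΔM = M_X − M_Y = -9.8
L_X/L_Y = 10^(−0.4 ΔM) = 10^3.920 = 8318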